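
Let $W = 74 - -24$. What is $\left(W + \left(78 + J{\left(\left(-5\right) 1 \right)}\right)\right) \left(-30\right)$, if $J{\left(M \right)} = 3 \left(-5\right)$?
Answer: $-4830$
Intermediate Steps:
$W = 98$ ($W = 74 + 24 = 98$)
$J{\left(M \right)} = -15$
$\left(W + \left(78 + J{\left(\left(-5\right) 1 \right)}\right)\right) \left(-30\right) = \left(98 + \left(78 - 15\right)\right) \left(-30\right) = \left(98 + 63\right) \left(-30\right) = 161 \left(-30\right) = -4830$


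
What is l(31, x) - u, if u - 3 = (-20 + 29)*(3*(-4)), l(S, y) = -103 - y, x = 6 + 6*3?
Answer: -22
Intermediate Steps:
x = 24 (x = 6 + 18 = 24)
u = -105 (u = 3 + (-20 + 29)*(3*(-4)) = 3 + 9*(-12) = 3 - 108 = -105)
l(31, x) - u = (-103 - 1*24) - 1*(-105) = (-103 - 24) + 105 = -127 + 105 = -22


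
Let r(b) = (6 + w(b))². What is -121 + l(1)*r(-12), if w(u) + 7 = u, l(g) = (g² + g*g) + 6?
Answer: 1231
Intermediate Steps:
l(g) = 6 + 2*g² (l(g) = (g² + g²) + 6 = 2*g² + 6 = 6 + 2*g²)
w(u) = -7 + u
r(b) = (-1 + b)² (r(b) = (6 + (-7 + b))² = (-1 + b)²)
-121 + l(1)*r(-12) = -121 + (6 + 2*1²)*(-1 - 12)² = -121 + (6 + 2*1)*(-13)² = -121 + (6 + 2)*169 = -121 + 8*169 = -121 + 1352 = 1231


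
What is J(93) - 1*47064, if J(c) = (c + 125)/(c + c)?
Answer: -4376843/93 ≈ -47063.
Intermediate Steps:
J(c) = (125 + c)/(2*c) (J(c) = (125 + c)/((2*c)) = (125 + c)*(1/(2*c)) = (125 + c)/(2*c))
J(93) - 1*47064 = (1/2)*(125 + 93)/93 - 1*47064 = (1/2)*(1/93)*218 - 47064 = 109/93 - 47064 = -4376843/93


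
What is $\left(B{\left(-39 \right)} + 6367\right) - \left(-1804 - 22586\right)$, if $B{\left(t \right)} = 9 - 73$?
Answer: $30693$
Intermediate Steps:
$B{\left(t \right)} = -64$ ($B{\left(t \right)} = 9 - 73 = -64$)
$\left(B{\left(-39 \right)} + 6367\right) - \left(-1804 - 22586\right) = \left(-64 + 6367\right) - \left(-1804 - 22586\right) = 6303 - \left(-1804 - 22586\right) = 6303 - -24390 = 6303 + 24390 = 30693$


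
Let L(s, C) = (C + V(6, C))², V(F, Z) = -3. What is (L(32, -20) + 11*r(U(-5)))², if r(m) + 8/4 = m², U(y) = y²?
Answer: 54493924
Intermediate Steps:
L(s, C) = (-3 + C)² (L(s, C) = (C - 3)² = (-3 + C)²)
r(m) = -2 + m²
(L(32, -20) + 11*r(U(-5)))² = ((-3 - 20)² + 11*(-2 + ((-5)²)²))² = ((-23)² + 11*(-2 + 25²))² = (529 + 11*(-2 + 625))² = (529 + 11*623)² = (529 + 6853)² = 7382² = 54493924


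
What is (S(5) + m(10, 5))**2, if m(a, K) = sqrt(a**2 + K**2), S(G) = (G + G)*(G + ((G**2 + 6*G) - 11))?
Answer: 240225 + 4900*sqrt(5) ≈ 2.5118e+5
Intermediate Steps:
S(G) = 2*G*(-11 + G**2 + 7*G) (S(G) = (2*G)*(G + (-11 + G**2 + 6*G)) = (2*G)*(-11 + G**2 + 7*G) = 2*G*(-11 + G**2 + 7*G))
m(a, K) = sqrt(K**2 + a**2)
(S(5) + m(10, 5))**2 = (2*5*(-11 + 5**2 + 7*5) + sqrt(5**2 + 10**2))**2 = (2*5*(-11 + 25 + 35) + sqrt(25 + 100))**2 = (2*5*49 + sqrt(125))**2 = (490 + 5*sqrt(5))**2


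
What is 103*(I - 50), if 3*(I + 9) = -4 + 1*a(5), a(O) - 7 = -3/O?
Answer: -29973/5 ≈ -5994.6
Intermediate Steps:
a(O) = 7 - 3/O
I = -41/5 (I = -9 + (-4 + 1*(7 - 3/5))/3 = -9 + (-4 + 1*(7 - 3*⅕))/3 = -9 + (-4 + 1*(7 - ⅗))/3 = -9 + (-4 + 1*(32/5))/3 = -9 + (-4 + 32/5)/3 = -9 + (⅓)*(12/5) = -9 + ⅘ = -41/5 ≈ -8.2000)
103*(I - 50) = 103*(-41/5 - 50) = 103*(-291/5) = -29973/5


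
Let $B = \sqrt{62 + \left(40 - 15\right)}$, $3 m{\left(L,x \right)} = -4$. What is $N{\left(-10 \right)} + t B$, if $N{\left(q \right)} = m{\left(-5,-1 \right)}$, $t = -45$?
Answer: $- \frac{4}{3} - 45 \sqrt{87} \approx -421.07$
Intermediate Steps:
$m{\left(L,x \right)} = - \frac{4}{3}$ ($m{\left(L,x \right)} = \frac{1}{3} \left(-4\right) = - \frac{4}{3}$)
$N{\left(q \right)} = - \frac{4}{3}$
$B = \sqrt{87}$ ($B = \sqrt{62 + 25} = \sqrt{87} \approx 9.3274$)
$N{\left(-10 \right)} + t B = - \frac{4}{3} - 45 \sqrt{87}$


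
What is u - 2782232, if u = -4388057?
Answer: -7170289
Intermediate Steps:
u - 2782232 = -4388057 - 2782232 = -7170289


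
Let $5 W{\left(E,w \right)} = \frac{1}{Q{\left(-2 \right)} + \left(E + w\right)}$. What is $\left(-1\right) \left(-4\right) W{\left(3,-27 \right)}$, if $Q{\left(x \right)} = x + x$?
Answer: $- \frac{1}{35} \approx -0.028571$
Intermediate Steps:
$Q{\left(x \right)} = 2 x$
$W{\left(E,w \right)} = \frac{1}{5 \left(-4 + E + w\right)}$ ($W{\left(E,w \right)} = \frac{1}{5 \left(2 \left(-2\right) + \left(E + w\right)\right)} = \frac{1}{5 \left(-4 + \left(E + w\right)\right)} = \frac{1}{5 \left(-4 + E + w\right)}$)
$\left(-1\right) \left(-4\right) W{\left(3,-27 \right)} = \left(-1\right) \left(-4\right) \frac{1}{5 \left(-4 + 3 - 27\right)} = 4 \frac{1}{5 \left(-28\right)} = 4 \cdot \frac{1}{5} \left(- \frac{1}{28}\right) = 4 \left(- \frac{1}{140}\right) = - \frac{1}{35}$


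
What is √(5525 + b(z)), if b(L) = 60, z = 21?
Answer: √5585 ≈ 74.733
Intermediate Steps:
√(5525 + b(z)) = √(5525 + 60) = √5585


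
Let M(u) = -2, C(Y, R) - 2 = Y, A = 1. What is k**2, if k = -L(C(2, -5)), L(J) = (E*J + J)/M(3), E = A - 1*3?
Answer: 4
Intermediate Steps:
C(Y, R) = 2 + Y
E = -2 (E = 1 - 1*3 = 1 - 3 = -2)
L(J) = J/2 (L(J) = (-2*J + J)/(-2) = -J*(-1/2) = J/2)
k = -2 (k = -(2 + 2)/2 = -4/2 = -1*2 = -2)
k**2 = (-2)**2 = 4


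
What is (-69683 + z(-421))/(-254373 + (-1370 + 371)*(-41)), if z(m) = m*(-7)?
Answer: 33368/106707 ≈ 0.31271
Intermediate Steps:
z(m) = -7*m
(-69683 + z(-421))/(-254373 + (-1370 + 371)*(-41)) = (-69683 - 7*(-421))/(-254373 + (-1370 + 371)*(-41)) = (-69683 + 2947)/(-254373 - 999*(-41)) = -66736/(-254373 + 40959) = -66736/(-213414) = -66736*(-1/213414) = 33368/106707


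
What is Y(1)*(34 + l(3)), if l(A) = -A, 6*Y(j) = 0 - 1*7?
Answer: -217/6 ≈ -36.167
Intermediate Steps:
Y(j) = -7/6 (Y(j) = (0 - 1*7)/6 = (0 - 7)/6 = (⅙)*(-7) = -7/6)
Y(1)*(34 + l(3)) = -7*(34 - 1*3)/6 = -7*(34 - 3)/6 = -7/6*31 = -217/6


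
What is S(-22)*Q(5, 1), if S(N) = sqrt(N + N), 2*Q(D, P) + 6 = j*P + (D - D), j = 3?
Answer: -3*I*sqrt(11) ≈ -9.9499*I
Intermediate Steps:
Q(D, P) = -3 + 3*P/2 (Q(D, P) = -3 + (3*P + (D - D))/2 = -3 + (3*P + 0)/2 = -3 + (3*P)/2 = -3 + 3*P/2)
S(N) = sqrt(2)*sqrt(N) (S(N) = sqrt(2*N) = sqrt(2)*sqrt(N))
S(-22)*Q(5, 1) = (sqrt(2)*sqrt(-22))*(-3 + (3/2)*1) = (sqrt(2)*(I*sqrt(22)))*(-3 + 3/2) = (2*I*sqrt(11))*(-3/2) = -3*I*sqrt(11)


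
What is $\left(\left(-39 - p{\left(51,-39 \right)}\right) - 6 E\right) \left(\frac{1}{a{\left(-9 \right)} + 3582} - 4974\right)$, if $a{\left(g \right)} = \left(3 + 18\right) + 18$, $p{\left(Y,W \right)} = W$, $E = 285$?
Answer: $\frac{10266186210}{1207} \approx 8.5055 \cdot 10^{6}$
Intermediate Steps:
$a{\left(g \right)} = 39$ ($a{\left(g \right)} = 21 + 18 = 39$)
$\left(\left(-39 - p{\left(51,-39 \right)}\right) - 6 E\right) \left(\frac{1}{a{\left(-9 \right)} + 3582} - 4974\right) = \left(\left(-39 - -39\right) - 1710\right) \left(\frac{1}{39 + 3582} - 4974\right) = \left(\left(-39 + 39\right) - 1710\right) \left(\frac{1}{3621} - 4974\right) = \left(0 - 1710\right) \left(\frac{1}{3621} - 4974\right) = \left(-1710\right) \left(- \frac{18010853}{3621}\right) = \frac{10266186210}{1207}$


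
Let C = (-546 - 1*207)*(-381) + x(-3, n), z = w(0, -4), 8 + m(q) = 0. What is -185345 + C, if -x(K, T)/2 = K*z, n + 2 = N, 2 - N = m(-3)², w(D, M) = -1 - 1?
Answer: 101536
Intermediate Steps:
w(D, M) = -2
m(q) = -8 (m(q) = -8 + 0 = -8)
N = -62 (N = 2 - 1*(-8)² = 2 - 1*64 = 2 - 64 = -62)
z = -2
n = -64 (n = -2 - 62 = -64)
x(K, T) = 4*K (x(K, T) = -2*K*(-2) = -(-4)*K = 4*K)
C = 286881 (C = (-546 - 1*207)*(-381) + 4*(-3) = (-546 - 207)*(-381) - 12 = -753*(-381) - 12 = 286893 - 12 = 286881)
-185345 + C = -185345 + 286881 = 101536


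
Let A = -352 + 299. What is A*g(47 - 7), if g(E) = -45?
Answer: 2385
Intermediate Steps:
A = -53
A*g(47 - 7) = -53*(-45) = 2385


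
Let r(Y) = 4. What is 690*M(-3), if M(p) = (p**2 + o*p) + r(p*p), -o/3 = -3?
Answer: -9660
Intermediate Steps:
o = 9 (o = -3*(-3) = 9)
M(p) = 4 + p**2 + 9*p (M(p) = (p**2 + 9*p) + 4 = 4 + p**2 + 9*p)
690*M(-3) = 690*(4 + (-3)**2 + 9*(-3)) = 690*(4 + 9 - 27) = 690*(-14) = -9660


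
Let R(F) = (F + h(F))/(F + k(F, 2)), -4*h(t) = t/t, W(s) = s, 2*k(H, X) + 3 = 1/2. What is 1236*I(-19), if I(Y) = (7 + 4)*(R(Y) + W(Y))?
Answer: -6625784/27 ≈ -2.4540e+5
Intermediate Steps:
k(H, X) = -5/4 (k(H, X) = -3/2 + (½)/2 = -3/2 + (½)*(½) = -3/2 + ¼ = -5/4)
h(t) = -¼ (h(t) = -t/(4*t) = -¼*1 = -¼)
R(F) = (-¼ + F)/(-5/4 + F) (R(F) = (F - ¼)/(F - 5/4) = (-¼ + F)/(-5/4 + F))
I(Y) = 11*Y + 11*(-1 + 4*Y)/(-5 + 4*Y) (I(Y) = (7 + 4)*((-1 + 4*Y)/(-5 + 4*Y) + Y) = 11*(Y + (-1 + 4*Y)/(-5 + 4*Y)) = 11*Y + 11*(-1 + 4*Y)/(-5 + 4*Y))
1236*I(-19) = 1236*(11*(-1 - 1*(-19) + 4*(-19)²)/(-5 + 4*(-19))) = 1236*(11*(-1 + 19 + 4*361)/(-5 - 76)) = 1236*(11*(-1 + 19 + 1444)/(-81)) = 1236*(11*(-1/81)*1462) = 1236*(-16082/81) = -6625784/27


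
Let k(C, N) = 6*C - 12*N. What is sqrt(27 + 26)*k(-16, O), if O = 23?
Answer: -372*sqrt(53) ≈ -2708.2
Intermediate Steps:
k(C, N) = -12*N + 6*C
sqrt(27 + 26)*k(-16, O) = sqrt(27 + 26)*(-12*23 + 6*(-16)) = sqrt(53)*(-276 - 96) = sqrt(53)*(-372) = -372*sqrt(53)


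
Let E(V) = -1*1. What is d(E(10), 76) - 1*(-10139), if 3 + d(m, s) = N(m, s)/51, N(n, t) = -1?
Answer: 516935/51 ≈ 10136.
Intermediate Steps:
E(V) = -1
d(m, s) = -154/51 (d(m, s) = -3 - 1/51 = -154/51)
d(E(10), 76) - 1*(-10139) = -154/51 - 1*(-10139) = -154/51 + 10139 = 516935/51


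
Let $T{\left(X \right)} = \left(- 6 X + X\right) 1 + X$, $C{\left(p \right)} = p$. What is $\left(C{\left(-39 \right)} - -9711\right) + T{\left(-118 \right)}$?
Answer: $10144$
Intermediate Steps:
$T{\left(X \right)} = - 4 X$ ($T{\left(X \right)} = - 5 X 1 + X = - 5 X + X = - 4 X$)
$\left(C{\left(-39 \right)} - -9711\right) + T{\left(-118 \right)} = \left(-39 - -9711\right) - -472 = \left(-39 + 9711\right) + 472 = 9672 + 472 = 10144$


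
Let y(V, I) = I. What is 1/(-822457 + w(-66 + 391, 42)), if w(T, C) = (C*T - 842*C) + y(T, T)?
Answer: -1/843846 ≈ -1.1850e-6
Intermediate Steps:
w(T, C) = T - 842*C + C*T (w(T, C) = (C*T - 842*C) + T = (-842*C + C*T) + T = T - 842*C + C*T)
1/(-822457 + w(-66 + 391, 42)) = 1/(-822457 + ((-66 + 391) - 842*42 + 42*(-66 + 391))) = 1/(-822457 + (325 - 35364 + 42*325)) = 1/(-822457 + (325 - 35364 + 13650)) = 1/(-822457 - 21389) = 1/(-843846) = -1/843846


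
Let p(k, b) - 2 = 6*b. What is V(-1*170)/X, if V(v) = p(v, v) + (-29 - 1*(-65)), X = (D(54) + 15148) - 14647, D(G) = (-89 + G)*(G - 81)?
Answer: -491/723 ≈ -0.67911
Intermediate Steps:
p(k, b) = 2 + 6*b
D(G) = (-89 + G)*(-81 + G)
X = 1446 (X = ((7209 + 54² - 170*54) + 15148) - 14647 = ((7209 + 2916 - 9180) + 15148) - 14647 = (945 + 15148) - 14647 = 16093 - 14647 = 1446)
V(v) = 38 + 6*v (V(v) = (2 + 6*v) + (-29 - 1*(-65)) = (2 + 6*v) + (-29 + 65) = (2 + 6*v) + 36 = 38 + 6*v)
V(-1*170)/X = (38 + 6*(-1*170))/1446 = (38 + 6*(-170))*(1/1446) = (38 - 1020)*(1/1446) = -982*1/1446 = -491/723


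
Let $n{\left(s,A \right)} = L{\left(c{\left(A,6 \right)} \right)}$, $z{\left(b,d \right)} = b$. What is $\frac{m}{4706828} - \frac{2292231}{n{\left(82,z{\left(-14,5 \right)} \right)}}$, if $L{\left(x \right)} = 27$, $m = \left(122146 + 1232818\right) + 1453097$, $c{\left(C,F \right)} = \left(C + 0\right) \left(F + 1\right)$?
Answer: $- \frac{3596353745207}{42361452} \approx -84897.0$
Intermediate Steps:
$c{\left(C,F \right)} = C \left(1 + F\right)$
$m = 2808061$ ($m = 1354964 + 1453097 = 2808061$)
$n{\left(s,A \right)} = 27$
$\frac{m}{4706828} - \frac{2292231}{n{\left(82,z{\left(-14,5 \right)} \right)}} = \frac{2808061}{4706828} - \frac{2292231}{27} = 2808061 \cdot \frac{1}{4706828} - \frac{764077}{9} = \frac{2808061}{4706828} - \frac{764077}{9} = - \frac{3596353745207}{42361452}$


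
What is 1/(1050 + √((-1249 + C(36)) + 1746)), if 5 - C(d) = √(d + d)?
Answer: 1/(1050 + √(502 - 6*√2)) ≈ 0.00093265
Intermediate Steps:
C(d) = 5 - √2*√d (C(d) = 5 - √(d + d) = 5 - √(2*d) = 5 - √2*√d)
1/(1050 + √((-1249 + C(36)) + 1746)) = 1/(1050 + √((-1249 + (5 - √2*√36)) + 1746)) = 1/(1050 + √((-1249 + (5 - 1*√2*6)) + 1746)) = 1/(1050 + √((-1249 + (5 - 6*√2)) + 1746)) = 1/(1050 + √((-1244 - 6*√2) + 1746)) = 1/(1050 + √(502 - 6*√2))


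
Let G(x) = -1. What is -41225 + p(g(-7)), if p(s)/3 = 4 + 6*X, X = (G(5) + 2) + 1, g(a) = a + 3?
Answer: -41177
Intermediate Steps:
g(a) = 3 + a
X = 2 (X = (-1 + 2) + 1 = 1 + 1 = 2)
p(s) = 48 (p(s) = 3*(4 + 6*2) = 3*(4 + 12) = 3*16 = 48)
-41225 + p(g(-7)) = -41225 + 48 = -41177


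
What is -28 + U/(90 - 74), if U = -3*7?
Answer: -469/16 ≈ -29.313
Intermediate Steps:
U = -21
-28 + U/(90 - 74) = -28 - 21/(90 - 74) = -28 - 21/16 = -469/16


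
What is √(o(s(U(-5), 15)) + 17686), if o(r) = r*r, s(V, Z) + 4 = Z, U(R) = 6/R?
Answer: √17807 ≈ 133.44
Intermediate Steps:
s(V, Z) = -4 + Z
o(r) = r²
√(o(s(U(-5), 15)) + 17686) = √((-4 + 15)² + 17686) = √(11² + 17686) = √(121 + 17686) = √17807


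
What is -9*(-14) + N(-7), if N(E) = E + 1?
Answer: 120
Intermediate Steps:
N(E) = 1 + E
-9*(-14) + N(-7) = -9*(-14) + (1 - 7) = 126 - 6 = 120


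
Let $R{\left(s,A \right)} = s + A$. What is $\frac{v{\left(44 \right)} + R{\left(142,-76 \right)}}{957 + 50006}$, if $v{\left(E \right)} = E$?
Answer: $\frac{10}{4633} \approx 0.0021584$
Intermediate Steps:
$R{\left(s,A \right)} = A + s$
$\frac{v{\left(44 \right)} + R{\left(142,-76 \right)}}{957 + 50006} = \frac{44 + \left(-76 + 142\right)}{957 + 50006} = \frac{44 + 66}{50963} = 110 \cdot \frac{1}{50963} = \frac{10}{4633}$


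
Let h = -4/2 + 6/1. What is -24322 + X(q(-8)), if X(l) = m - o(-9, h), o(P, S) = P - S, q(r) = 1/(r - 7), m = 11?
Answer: -24298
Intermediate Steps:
h = 4 (h = -4*½ + 6*1 = -2 + 6 = 4)
q(r) = 1/(-7 + r)
X(l) = 24 (X(l) = 11 - (-9 - 1*4) = 11 - (-9 - 4) = 11 - 1*(-13) = 11 + 13 = 24)
-24322 + X(q(-8)) = -24322 + 24 = -24298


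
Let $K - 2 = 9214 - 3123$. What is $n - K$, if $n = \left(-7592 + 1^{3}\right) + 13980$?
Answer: $296$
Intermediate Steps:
$K = 6093$ ($K = 2 + \left(9214 - 3123\right) = 2 + 6091 = 6093$)
$n = 6389$ ($n = \left(-7592 + 1\right) + 13980 = -7591 + 13980 = 6389$)
$n - K = 6389 - 6093 = 296$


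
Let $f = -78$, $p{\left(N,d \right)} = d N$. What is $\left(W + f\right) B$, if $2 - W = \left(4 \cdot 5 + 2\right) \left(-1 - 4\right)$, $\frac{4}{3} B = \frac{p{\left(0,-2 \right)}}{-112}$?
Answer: $0$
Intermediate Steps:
$p{\left(N,d \right)} = N d$
$B = 0$ ($B = \frac{3 \frac{0 \left(-2\right)}{-112}}{4} = \frac{3 \cdot 0 \left(- \frac{1}{112}\right)}{4} = \frac{3}{4} \cdot 0 = 0$)
$W = 112$ ($W = 2 - \left(4 \cdot 5 + 2\right) \left(-1 - 4\right) = 2 - \left(20 + 2\right) \left(-5\right) = 2 - 22 \left(-5\right) = 2 - -110 = 2 + 110 = 112$)
$\left(W + f\right) B = \left(112 - 78\right) 0 = 34 \cdot 0 = 0$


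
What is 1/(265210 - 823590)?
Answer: -1/558380 ≈ -1.7909e-6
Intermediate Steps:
1/(265210 - 823590) = 1/(-558380) = -1/558380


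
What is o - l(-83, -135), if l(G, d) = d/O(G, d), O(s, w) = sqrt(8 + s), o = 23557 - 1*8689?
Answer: 14868 - 9*I*sqrt(3) ≈ 14868.0 - 15.588*I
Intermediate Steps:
o = 14868 (o = 23557 - 8689 = 14868)
l(G, d) = d/sqrt(8 + G) (l(G, d) = d/(sqrt(8 + G)) = d/sqrt(8 + G))
o - l(-83, -135) = 14868 - (-135)/sqrt(8 - 83) = 14868 - (-135)/sqrt(-75) = 14868 - (-135)*(-I*sqrt(3)/15) = 14868 - 9*I*sqrt(3)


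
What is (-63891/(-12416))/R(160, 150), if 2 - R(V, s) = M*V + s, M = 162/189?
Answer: -447237/24782336 ≈ -0.018047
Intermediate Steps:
M = 6/7 (M = 162*(1/189) = 6/7 ≈ 0.85714)
R(V, s) = 2 - s - 6*V/7 (R(V, s) = 2 - (6*V/7 + s) = 2 - (s + 6*V/7) = 2 + (-s - 6*V/7) = 2 - s - 6*V/7)
(-63891/(-12416))/R(160, 150) = (-63891/(-12416))/(2 - 1*150 - 6/7*160) = (-63891*(-1/12416))/(2 - 150 - 960/7) = 63891/(12416*(-1996/7)) = (63891/12416)*(-7/1996) = -447237/24782336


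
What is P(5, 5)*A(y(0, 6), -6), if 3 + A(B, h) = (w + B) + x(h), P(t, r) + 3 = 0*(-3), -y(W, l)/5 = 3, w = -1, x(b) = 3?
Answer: 48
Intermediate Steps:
y(W, l) = -15 (y(W, l) = -5*3 = -15)
P(t, r) = -3 (P(t, r) = -3 + 0*(-3) = -3 + 0 = -3)
A(B, h) = -1 + B (A(B, h) = -3 + ((-1 + B) + 3) = -3 + (2 + B) = -1 + B)
P(5, 5)*A(y(0, 6), -6) = -3*(-1 - 15) = -3*(-16) = 48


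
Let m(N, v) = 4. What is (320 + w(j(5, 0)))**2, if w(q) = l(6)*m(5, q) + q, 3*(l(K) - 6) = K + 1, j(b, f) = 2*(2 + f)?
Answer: 1149184/9 ≈ 1.2769e+5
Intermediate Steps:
j(b, f) = 4 + 2*f
l(K) = 19/3 + K/3 (l(K) = 6 + (K + 1)/3 = 6 + (1 + K)/3 = 6 + (1/3 + K/3) = 19/3 + K/3)
w(q) = 100/3 + q (w(q) = (19/3 + (1/3)*6)*4 + q = (19/3 + 2)*4 + q = (25/3)*4 + q = 100/3 + q)
(320 + w(j(5, 0)))**2 = (320 + (100/3 + (4 + 2*0)))**2 = (320 + (100/3 + (4 + 0)))**2 = (320 + (100/3 + 4))**2 = (320 + 112/3)**2 = (1072/3)**2 = 1149184/9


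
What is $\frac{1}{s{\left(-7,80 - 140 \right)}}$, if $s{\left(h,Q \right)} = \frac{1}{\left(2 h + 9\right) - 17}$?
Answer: $-22$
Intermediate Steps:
$s{\left(h,Q \right)} = \frac{1}{-8 + 2 h}$ ($s{\left(h,Q \right)} = \frac{1}{\left(9 + 2 h\right) - 17} = \frac{1}{-8 + 2 h}$)
$\frac{1}{s{\left(-7,80 - 140 \right)}} = \frac{1}{\frac{1}{2} \frac{1}{-4 - 7}} = \frac{1}{\frac{1}{2} \frac{1}{-11}} = \frac{1}{\frac{1}{2} \left(- \frac{1}{11}\right)} = \frac{1}{- \frac{1}{22}} = -22$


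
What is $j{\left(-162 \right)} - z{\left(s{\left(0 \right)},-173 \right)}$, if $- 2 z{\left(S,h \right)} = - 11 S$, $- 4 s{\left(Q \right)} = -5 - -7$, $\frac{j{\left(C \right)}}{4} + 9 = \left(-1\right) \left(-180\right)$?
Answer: $\frac{2747}{4} \approx 686.75$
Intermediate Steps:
$j{\left(C \right)} = 684$ ($j{\left(C \right)} = -36 + 4 \left(\left(-1\right) \left(-180\right)\right) = -36 + 4 \cdot 180 = -36 + 720 = 684$)
$s{\left(Q \right)} = - \frac{1}{2}$ ($s{\left(Q \right)} = - \frac{-5 - -7}{4} = - \frac{-5 + 7}{4} = \left(- \frac{1}{4}\right) 2 = - \frac{1}{2}$)
$z{\left(S,h \right)} = \frac{11 S}{2}$ ($z{\left(S,h \right)} = - \frac{\left(-11\right) S}{2} = \frac{11 S}{2}$)
$j{\left(-162 \right)} - z{\left(s{\left(0 \right)},-173 \right)} = 684 - \frac{11}{2} \left(- \frac{1}{2}\right) = 684 - - \frac{11}{4} = 684 + \frac{11}{4} = \frac{2747}{4}$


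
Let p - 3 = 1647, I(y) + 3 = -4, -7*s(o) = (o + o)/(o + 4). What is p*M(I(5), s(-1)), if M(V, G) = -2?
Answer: -3300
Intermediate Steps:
s(o) = -2*o/(7*(4 + o)) (s(o) = -(o + o)/(7*(o + 4)) = -2*o/(7*(4 + o)))
I(y) = -7 (I(y) = -3 - 4 = -7)
p = 1650 (p = 3 + 1647 = 1650)
p*M(I(5), s(-1)) = 1650*(-2) = -3300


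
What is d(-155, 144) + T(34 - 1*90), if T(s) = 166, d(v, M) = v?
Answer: 11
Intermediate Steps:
d(-155, 144) + T(34 - 1*90) = -155 + 166 = 11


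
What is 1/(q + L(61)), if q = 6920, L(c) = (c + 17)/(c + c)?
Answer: 61/422159 ≈ 0.00014450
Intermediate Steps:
L(c) = (17 + c)/(2*c) (L(c) = (17 + c)/((2*c)) = (17 + c)*(1/(2*c)) = (17 + c)/(2*c))
1/(q + L(61)) = 1/(6920 + (½)*(17 + 61)/61) = 1/(6920 + (½)*(1/61)*78) = 1/(6920 + 39/61) = 1/(422159/61) = 61/422159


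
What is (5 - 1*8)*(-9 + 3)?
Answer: 18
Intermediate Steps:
(5 - 1*8)*(-9 + 3) = (5 - 8)*(-6) = -3*(-6) = 18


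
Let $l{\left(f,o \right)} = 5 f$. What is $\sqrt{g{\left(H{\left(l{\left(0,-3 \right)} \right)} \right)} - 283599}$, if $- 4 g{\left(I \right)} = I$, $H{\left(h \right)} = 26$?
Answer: $\frac{i \sqrt{1134422}}{2} \approx 532.55 i$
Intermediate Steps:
$g{\left(I \right)} = - \frac{I}{4}$
$\sqrt{g{\left(H{\left(l{\left(0,-3 \right)} \right)} \right)} - 283599} = \sqrt{\left(- \frac{1}{4}\right) 26 - 283599} = \sqrt{- \frac{13}{2} - 283599} = \sqrt{- \frac{567211}{2}} = \frac{i \sqrt{1134422}}{2}$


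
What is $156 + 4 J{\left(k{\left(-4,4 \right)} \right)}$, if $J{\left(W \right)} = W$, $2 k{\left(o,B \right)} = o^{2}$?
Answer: $188$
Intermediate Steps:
$k{\left(o,B \right)} = \frac{o^{2}}{2}$
$156 + 4 J{\left(k{\left(-4,4 \right)} \right)} = 156 + 4 \frac{\left(-4\right)^{2}}{2} = 156 + 4 \cdot \frac{1}{2} \cdot 16 = 156 + 4 \cdot 8 = 156 + 32 = 188$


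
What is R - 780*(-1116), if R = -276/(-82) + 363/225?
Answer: 2676741311/3075 ≈ 8.7049e+5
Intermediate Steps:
R = 15311/3075 (R = -276*(-1/82) + 363*(1/225) = 138/41 + 121/75 = 15311/3075 ≈ 4.9792)
R - 780*(-1116) = 15311/3075 - 780*(-1116) = 15311/3075 + 870480 = 2676741311/3075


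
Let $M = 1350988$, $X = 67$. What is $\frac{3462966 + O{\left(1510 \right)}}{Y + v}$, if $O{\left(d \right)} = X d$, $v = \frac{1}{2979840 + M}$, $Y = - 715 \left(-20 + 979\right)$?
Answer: $- \frac{15435659984608}{2969583797179} \approx -5.1979$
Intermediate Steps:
$Y = -685685$ ($Y = \left(-715\right) 959 = -685685$)
$v = \frac{1}{4330828}$ ($v = \frac{1}{2979840 + 1350988} = \frac{1}{4330828} \approx 2.309 \cdot 10^{-7}$)
$O{\left(d \right)} = 67 d$
$\frac{3462966 + O{\left(1510 \right)}}{Y + v} = \frac{3462966 + 67 \cdot 1510}{-685685 + \frac{1}{4330828}} = \frac{3462966 + 101170}{- \frac{2969583797179}{4330828}} = 3564136 \left(- \frac{4330828}{2969583797179}\right) = - \frac{15435659984608}{2969583797179}$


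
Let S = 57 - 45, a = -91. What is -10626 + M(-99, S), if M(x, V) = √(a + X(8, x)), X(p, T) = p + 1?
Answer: -10626 + I*√82 ≈ -10626.0 + 9.0554*I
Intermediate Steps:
X(p, T) = 1 + p
S = 12
M(x, V) = I*√82 (M(x, V) = √(-91 + (1 + 8)) = √(-91 + 9) = √(-82) = I*√82)
-10626 + M(-99, S) = -10626 + I*√82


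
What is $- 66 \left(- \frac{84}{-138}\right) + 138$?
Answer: $\frac{2250}{23} \approx 97.826$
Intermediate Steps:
$- 66 \left(- \frac{84}{-138}\right) + 138 = - 66 \left(\left(-84\right) \left(- \frac{1}{138}\right)\right) + 138 = \left(-66\right) \frac{14}{23} + 138 = - \frac{924}{23} + 138 = \frac{2250}{23}$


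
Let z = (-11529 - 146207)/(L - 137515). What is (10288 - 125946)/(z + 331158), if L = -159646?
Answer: -17184523469/49203700087 ≈ -0.34925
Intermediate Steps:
z = 157736/297161 (z = (-11529 - 146207)/(-159646 - 137515) = -157736/(-297161) = -157736*(-1/297161) = 157736/297161 ≈ 0.53081)
(10288 - 125946)/(z + 331158) = (10288 - 125946)/(157736/297161 + 331158) = -115658/98407400174/297161 = -115658*297161/98407400174 = -17184523469/49203700087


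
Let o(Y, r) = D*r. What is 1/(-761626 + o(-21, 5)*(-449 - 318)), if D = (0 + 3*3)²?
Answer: -1/1072261 ≈ -9.3261e-7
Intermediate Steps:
D = 81 (D = (0 + 9)² = 9² = 81)
o(Y, r) = 81*r
1/(-761626 + o(-21, 5)*(-449 - 318)) = 1/(-761626 + (81*5)*(-449 - 318)) = 1/(-761626 + 405*(-767)) = 1/(-761626 - 310635) = 1/(-1072261) = -1/1072261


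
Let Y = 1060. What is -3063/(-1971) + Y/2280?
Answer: 50405/24966 ≈ 2.0189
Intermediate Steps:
-3063/(-1971) + Y/2280 = -3063/(-1971) + 1060/2280 = -3063*(-1/1971) + 1060*(1/2280) = 1021/657 + 53/114 = 50405/24966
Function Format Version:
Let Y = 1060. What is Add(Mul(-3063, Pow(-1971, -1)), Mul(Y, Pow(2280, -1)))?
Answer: Rational(50405, 24966) ≈ 2.0189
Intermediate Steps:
Add(Mul(-3063, Pow(-1971, -1)), Mul(Y, Pow(2280, -1))) = Add(Mul(-3063, Pow(-1971, -1)), Mul(1060, Pow(2280, -1))) = Add(Mul(-3063, Rational(-1, 1971)), Mul(1060, Rational(1, 2280))) = Add(Rational(1021, 657), Rational(53, 114)) = Rational(50405, 24966)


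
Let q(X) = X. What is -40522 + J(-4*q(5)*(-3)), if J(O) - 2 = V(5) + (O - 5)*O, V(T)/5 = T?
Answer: -37195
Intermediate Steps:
V(T) = 5*T
J(O) = 27 + O*(-5 + O) (J(O) = 2 + (5*5 + (O - 5)*O) = 2 + (25 + (-5 + O)*O) = 2 + (25 + O*(-5 + O)) = 27 + O*(-5 + O))
-40522 + J(-4*q(5)*(-3)) = -40522 + (27 + (-4*5*(-3))² - 5*(-4*5)*(-3)) = -40522 + (27 + (-20*(-3))² - (-100)*(-3)) = -40522 + (27 + 60² - 5*60) = -40522 + (27 + 3600 - 300) = -40522 + 3327 = -37195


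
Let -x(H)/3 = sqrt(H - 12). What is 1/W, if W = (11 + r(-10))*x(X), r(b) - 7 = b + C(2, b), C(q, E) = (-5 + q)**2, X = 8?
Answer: I/102 ≈ 0.0098039*I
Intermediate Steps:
x(H) = -3*sqrt(-12 + H) (x(H) = -3*sqrt(H - 12) = -3*sqrt(-12 + H))
r(b) = 16 + b (r(b) = 7 + (b + (-5 + 2)**2) = 7 + (b + (-3)**2) = 7 + (b + 9) = 7 + (9 + b) = 16 + b)
W = -102*I (W = (11 + (16 - 10))*(-3*sqrt(-12 + 8)) = (11 + 6)*(-6*I) = 17*(-6*I) = -102*I ≈ -102.0*I)
1/W = 1/(-102*I) = I/102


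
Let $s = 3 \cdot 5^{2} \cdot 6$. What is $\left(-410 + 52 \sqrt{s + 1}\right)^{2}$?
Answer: $1387604 - 42640 \sqrt{451} \approx 4.8207 \cdot 10^{5}$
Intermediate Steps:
$s = 450$ ($s = 3 \cdot 25 \cdot 6 = 75 \cdot 6 = 450$)
$\left(-410 + 52 \sqrt{s + 1}\right)^{2} = \left(-410 + 52 \sqrt{450 + 1}\right)^{2} = \left(-410 + 52 \sqrt{451}\right)^{2}$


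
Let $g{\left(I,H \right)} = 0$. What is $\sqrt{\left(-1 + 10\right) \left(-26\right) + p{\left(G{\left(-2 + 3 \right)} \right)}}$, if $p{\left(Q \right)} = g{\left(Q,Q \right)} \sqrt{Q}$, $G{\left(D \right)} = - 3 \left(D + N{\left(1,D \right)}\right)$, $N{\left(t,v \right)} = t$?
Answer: $3 i \sqrt{26} \approx 15.297 i$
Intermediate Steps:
$G{\left(D \right)} = -3 - 3 D$ ($G{\left(D \right)} = - 3 \left(D + 1\right) = - 3 \left(1 + D\right) = -3 - 3 D$)
$p{\left(Q \right)} = 0$ ($p{\left(Q \right)} = 0 \sqrt{Q} = 0$)
$\sqrt{\left(-1 + 10\right) \left(-26\right) + p{\left(G{\left(-2 + 3 \right)} \right)}} = \sqrt{\left(-1 + 10\right) \left(-26\right) + 0} = \sqrt{9 \left(-26\right) + 0} = \sqrt{-234 + 0} = \sqrt{-234} = 3 i \sqrt{26}$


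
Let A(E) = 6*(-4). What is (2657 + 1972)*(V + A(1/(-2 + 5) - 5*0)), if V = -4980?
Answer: -23163516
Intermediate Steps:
A(E) = -24
(2657 + 1972)*(V + A(1/(-2 + 5) - 5*0)) = (2657 + 1972)*(-4980 - 24) = 4629*(-5004) = -23163516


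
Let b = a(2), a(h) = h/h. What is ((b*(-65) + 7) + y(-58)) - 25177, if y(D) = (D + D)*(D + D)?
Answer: -11779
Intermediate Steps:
a(h) = 1
b = 1
y(D) = 4*D**2 (y(D) = (2*D)*(2*D) = 4*D**2)
((b*(-65) + 7) + y(-58)) - 25177 = ((1*(-65) + 7) + 4*(-58)**2) - 25177 = ((-65 + 7) + 4*3364) - 25177 = (-58 + 13456) - 25177 = 13398 - 25177 = -11779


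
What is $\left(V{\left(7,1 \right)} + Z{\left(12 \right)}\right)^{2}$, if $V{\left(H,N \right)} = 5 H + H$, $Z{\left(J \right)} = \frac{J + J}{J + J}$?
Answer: $1849$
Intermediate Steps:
$Z{\left(J \right)} = 1$ ($Z{\left(J \right)} = \frac{2 J}{2 J} = \frac{1}{2 J} 2 J = 1$)
$V{\left(H,N \right)} = 6 H$
$\left(V{\left(7,1 \right)} + Z{\left(12 \right)}\right)^{2} = \left(6 \cdot 7 + 1\right)^{2} = \left(42 + 1\right)^{2} = 43^{2} = 1849$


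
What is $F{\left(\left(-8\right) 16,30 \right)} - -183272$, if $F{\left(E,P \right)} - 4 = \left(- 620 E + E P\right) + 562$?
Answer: $259358$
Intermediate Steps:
$F{\left(E,P \right)} = 566 - 620 E + E P$ ($F{\left(E,P \right)} = 4 + \left(\left(- 620 E + E P\right) + 562\right) = 4 + \left(562 - 620 E + E P\right) = 566 - 620 E + E P$)
$F{\left(\left(-8\right) 16,30 \right)} - -183272 = \left(566 - 620 \left(\left(-8\right) 16\right) + \left(-8\right) 16 \cdot 30\right) - -183272 = \left(566 - -79360 - 3840\right) + 183272 = \left(566 + 79360 - 3840\right) + 183272 = 76086 + 183272 = 259358$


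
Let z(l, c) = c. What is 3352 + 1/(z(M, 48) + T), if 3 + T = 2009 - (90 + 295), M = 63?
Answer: 5594489/1669 ≈ 3352.0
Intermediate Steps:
T = 1621 (T = -3 + (2009 - (90 + 295)) = -3 + (2009 - 1*385) = -3 + (2009 - 385) = -3 + 1624 = 1621)
3352 + 1/(z(M, 48) + T) = 3352 + 1/(48 + 1621) = 3352 + 1/1669 = 5594489/1669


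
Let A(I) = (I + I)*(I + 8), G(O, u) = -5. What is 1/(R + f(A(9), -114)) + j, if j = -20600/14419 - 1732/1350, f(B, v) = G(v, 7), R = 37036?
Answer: -977307012649/360416242575 ≈ -2.7116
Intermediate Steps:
A(I) = 2*I*(8 + I) (A(I) = (2*I)*(8 + I) = 2*I*(8 + I))
f(B, v) = -5
j = -26391854/9732825 (j = -20600*1/14419 - 1732*1/1350 = -20600/14419 - 866/675 = -26391854/9732825 ≈ -2.7116)
1/(R + f(A(9), -114)) + j = 1/(37036 - 5) - 26391854/9732825 = 1/37031 - 26391854/9732825 = -977307012649/360416242575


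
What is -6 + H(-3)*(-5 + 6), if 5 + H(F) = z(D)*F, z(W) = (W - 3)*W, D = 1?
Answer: -5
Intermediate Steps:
z(W) = W*(-3 + W) (z(W) = (-3 + W)*W = W*(-3 + W))
H(F) = -5 - 2*F (H(F) = -5 + (1*(-3 + 1))*F = -5 + (1*(-2))*F = -5 - 2*F)
-6 + H(-3)*(-5 + 6) = -6 + (-5 - 2*(-3))*(-5 + 6) = -6 + (-5 + 6)*1 = -6 + 1*1 = -6 + 1 = -5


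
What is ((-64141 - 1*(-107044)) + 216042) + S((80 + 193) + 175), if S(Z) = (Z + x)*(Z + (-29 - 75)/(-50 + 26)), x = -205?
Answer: 368862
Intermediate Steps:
S(Z) = (-205 + Z)*(13/3 + Z) (S(Z) = (Z - 205)*(Z + (-29 - 75)/(-50 + 26)) = (-205 + Z)*(Z - 104/(-24)) = (-205 + Z)*(Z - 104*(-1/24)) = (-205 + Z)*(Z + 13/3) = (-205 + Z)*(13/3 + Z))
((-64141 - 1*(-107044)) + 216042) + S((80 + 193) + 175) = ((-64141 - 1*(-107044)) + 216042) + (-2665/3 + ((80 + 193) + 175)² - 602*((80 + 193) + 175)/3) = ((-64141 + 107044) + 216042) + (-2665/3 + (273 + 175)² - 602*(273 + 175)/3) = (42903 + 216042) + (-2665/3 + 448² - 602/3*448) = 258945 + (-2665/3 + 200704 - 269696/3) = 258945 + 109917 = 368862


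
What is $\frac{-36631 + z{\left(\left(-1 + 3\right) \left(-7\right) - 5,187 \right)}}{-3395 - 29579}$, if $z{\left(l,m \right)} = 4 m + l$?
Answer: $\frac{17951}{16487} \approx 1.0888$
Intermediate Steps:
$z{\left(l,m \right)} = l + 4 m$
$\frac{-36631 + z{\left(\left(-1 + 3\right) \left(-7\right) - 5,187 \right)}}{-3395 - 29579} = \frac{-36631 + \left(\left(\left(-1 + 3\right) \left(-7\right) - 5\right) + 4 \cdot 187\right)}{-3395 - 29579} = \frac{-36631 + \left(\left(2 \left(-7\right) - 5\right) + 748\right)}{-32974} = \left(-36631 + \left(\left(-14 - 5\right) + 748\right)\right) \left(- \frac{1}{32974}\right) = \left(-36631 + \left(-19 + 748\right)\right) \left(- \frac{1}{32974}\right) = \left(-36631 + 729\right) \left(- \frac{1}{32974}\right) = \left(-35902\right) \left(- \frac{1}{32974}\right) = \frac{17951}{16487}$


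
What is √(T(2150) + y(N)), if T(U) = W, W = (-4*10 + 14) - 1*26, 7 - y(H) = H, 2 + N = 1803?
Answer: I*√1846 ≈ 42.965*I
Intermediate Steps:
N = 1801 (N = -2 + 1803 = 1801)
y(H) = 7 - H
W = -52 (W = (-40 + 14) - 26 = -26 - 26 = -52)
T(U) = -52
√(T(2150) + y(N)) = √(-52 + (7 - 1*1801)) = √(-52 + (7 - 1801)) = √(-52 - 1794) = √(-1846) = I*√1846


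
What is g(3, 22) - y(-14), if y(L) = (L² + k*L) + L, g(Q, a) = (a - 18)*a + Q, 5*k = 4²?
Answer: -231/5 ≈ -46.200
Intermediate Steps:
k = 16/5 (k = (⅕)*4² = (⅕)*16 = 16/5 ≈ 3.2000)
g(Q, a) = Q + a*(-18 + a) (g(Q, a) = (-18 + a)*a + Q = a*(-18 + a) + Q = Q + a*(-18 + a))
y(L) = L² + 21*L/5 (y(L) = (L² + 16*L/5) + L = L² + 21*L/5)
g(3, 22) - y(-14) = (3 + 22² - 18*22) - (-14)*(21 + 5*(-14))/5 = (3 + 484 - 396) - (-14)*(21 - 70)/5 = 91 - (-14)*(-49)/5 = 91 - 1*686/5 = 91 - 686/5 = -231/5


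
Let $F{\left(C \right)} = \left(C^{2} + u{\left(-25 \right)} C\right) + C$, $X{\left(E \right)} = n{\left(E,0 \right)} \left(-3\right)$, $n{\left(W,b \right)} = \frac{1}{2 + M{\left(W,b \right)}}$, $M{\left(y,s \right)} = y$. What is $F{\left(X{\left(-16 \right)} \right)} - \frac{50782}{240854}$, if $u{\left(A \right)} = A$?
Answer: $- \frac{125283209}{23603692} \approx -5.3078$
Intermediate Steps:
$n{\left(W,b \right)} = \frac{1}{2 + W}$
$X{\left(E \right)} = - \frac{3}{2 + E}$ ($X{\left(E \right)} = \frac{1}{2 + E} \left(-3\right) = - \frac{3}{2 + E}$)
$F{\left(C \right)} = C^{2} - 24 C$ ($F{\left(C \right)} = \left(C^{2} - 25 C\right) + C = C^{2} - 24 C$)
$F{\left(X{\left(-16 \right)} \right)} - \frac{50782}{240854} = - \frac{3}{2 - 16} \left(-24 - \frac{3}{2 - 16}\right) - \frac{50782}{240854} = - \frac{3}{-14} \left(-24 - \frac{3}{-14}\right) - \frac{25391}{120427} = \left(-3\right) \left(- \frac{1}{14}\right) \left(-24 - - \frac{3}{14}\right) - \frac{25391}{120427} = \frac{3 \left(-24 + \frac{3}{14}\right)}{14} - \frac{25391}{120427} = \frac{3}{14} \left(- \frac{333}{14}\right) - \frac{25391}{120427} = - \frac{999}{196} - \frac{25391}{120427} = - \frac{125283209}{23603692}$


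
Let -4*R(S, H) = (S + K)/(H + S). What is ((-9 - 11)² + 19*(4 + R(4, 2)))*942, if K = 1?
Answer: 1778653/4 ≈ 4.4466e+5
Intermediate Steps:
R(S, H) = -(1 + S)/(4*(H + S)) (R(S, H) = -(S + 1)/(4*(H + S)) = -(1 + S)/(4*(H + S)))
((-9 - 11)² + 19*(4 + R(4, 2)))*942 = ((-9 - 11)² + 19*(4 + (-1 - 1*4)/(4*(2 + 4))))*942 = ((-20)² + 19*(4 + (¼)*(-1 - 4)/6))*942 = (400 + 19*(4 + (¼)*(⅙)*(-5)))*942 = (400 + 19*(4 - 5/24))*942 = (400 + 19*(91/24))*942 = (400 + 1729/24)*942 = (11329/24)*942 = 1778653/4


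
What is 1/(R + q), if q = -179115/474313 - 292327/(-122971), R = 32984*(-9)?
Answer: -58326743923/17314527265460402 ≈ -3.3687e-6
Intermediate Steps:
R = -296856
q = 116628545686/58326743923 (q = -179115*1/474313 - 292327*(-1/122971) = -179115/474313 + 292327/122971 = 116628545686/58326743923 ≈ 1.9996)
1/(R + q) = 1/(-296856 + 116628545686/58326743923) = 1/(-17314527265460402/58326743923) = -58326743923/17314527265460402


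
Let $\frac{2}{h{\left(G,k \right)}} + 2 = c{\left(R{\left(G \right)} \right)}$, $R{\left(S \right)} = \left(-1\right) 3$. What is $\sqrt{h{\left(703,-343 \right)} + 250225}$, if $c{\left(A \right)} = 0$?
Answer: $4 \sqrt{15639} \approx 500.22$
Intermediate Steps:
$R{\left(S \right)} = -3$
$h{\left(G,k \right)} = -1$ ($h{\left(G,k \right)} = \frac{2}{-2 + 0} = \frac{2}{-2} = 2 \left(- \frac{1}{2}\right) = -1$)
$\sqrt{h{\left(703,-343 \right)} + 250225} = \sqrt{-1 + 250225} = \sqrt{250224} = 4 \sqrt{15639}$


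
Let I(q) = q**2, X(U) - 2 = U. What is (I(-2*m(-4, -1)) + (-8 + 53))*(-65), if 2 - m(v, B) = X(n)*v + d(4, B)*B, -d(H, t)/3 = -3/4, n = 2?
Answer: -438165/4 ≈ -1.0954e+5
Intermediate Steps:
X(U) = 2 + U
d(H, t) = 9/4 (d(H, t) = -(-9)/4 = -3*(-3/4) = 9/4)
m(v, B) = 2 - 4*v - 9*B/4 (m(v, B) = 2 - ((2 + 2)*v + 9*B/4) = 2 - (4*v + 9*B/4) = 2 + (-4*v - 9*B/4) = 2 - 4*v - 9*B/4)
(I(-2*m(-4, -1)) + (-8 + 53))*(-65) = ((-2*(2 - 4*(-4) - 9/4*(-1)))**2 + (-8 + 53))*(-65) = ((-2*(2 + 16 + 9/4))**2 + 45)*(-65) = ((-2*81/4)**2 + 45)*(-65) = ((-81/2)**2 + 45)*(-65) = (6561/4 + 45)*(-65) = (6741/4)*(-65) = -438165/4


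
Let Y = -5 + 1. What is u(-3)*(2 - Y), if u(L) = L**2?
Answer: 54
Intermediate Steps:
Y = -4
u(-3)*(2 - Y) = (-3)**2*(2 - 1*(-4)) = 9*(2 + 4) = 9*6 = 54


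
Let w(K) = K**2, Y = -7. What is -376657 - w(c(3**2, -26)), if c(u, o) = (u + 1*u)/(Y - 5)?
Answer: -1506637/4 ≈ -3.7666e+5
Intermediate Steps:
c(u, o) = -u/6 (c(u, o) = (u + 1*u)/(-7 - 5) = (u + u)/(-12) = (2*u)*(-1/12) = -u/6)
-376657 - w(c(3**2, -26)) = -376657 - (-1/6*3**2)**2 = -376657 - (-1/6*9)**2 = -376657 - (-3/2)**2 = -376657 - 1*9/4 = -376657 - 9/4 = -1506637/4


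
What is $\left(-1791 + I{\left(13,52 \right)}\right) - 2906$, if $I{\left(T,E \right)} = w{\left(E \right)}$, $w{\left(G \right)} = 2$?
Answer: $-4695$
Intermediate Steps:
$I{\left(T,E \right)} = 2$
$\left(-1791 + I{\left(13,52 \right)}\right) - 2906 = \left(-1791 + 2\right) - 2906 = -1789 - 2906 = -4695$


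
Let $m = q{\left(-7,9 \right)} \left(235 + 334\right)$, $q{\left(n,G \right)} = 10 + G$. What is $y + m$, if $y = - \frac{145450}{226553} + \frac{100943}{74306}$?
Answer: $\frac{182007107805577}{16834247218} \approx 10812.0$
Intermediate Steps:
$y = \frac{12061131779}{16834247218}$ ($y = \left(-145450\right) \frac{1}{226553} + 100943 \cdot \frac{1}{74306} = - \frac{145450}{226553} + \frac{100943}{74306} = \frac{12061131779}{16834247218} \approx 0.71646$)
$m = 10811$ ($m = \left(10 + 9\right) \left(235 + 334\right) = 19 \cdot 569 = 10811$)
$y + m = \frac{12061131779}{16834247218} + 10811 = \frac{182007107805577}{16834247218}$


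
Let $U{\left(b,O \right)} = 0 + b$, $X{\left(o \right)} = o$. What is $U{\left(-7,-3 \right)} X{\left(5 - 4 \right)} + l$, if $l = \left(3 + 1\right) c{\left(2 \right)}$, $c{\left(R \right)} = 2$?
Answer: $1$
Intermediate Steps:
$U{\left(b,O \right)} = b$
$l = 8$ ($l = \left(3 + 1\right) 2 = 4 \cdot 2 = 8$)
$U{\left(-7,-3 \right)} X{\left(5 - 4 \right)} + l = - 7 \left(5 - 4\right) + 8 = \left(-7\right) 1 + 8 = -7 + 8 = 1$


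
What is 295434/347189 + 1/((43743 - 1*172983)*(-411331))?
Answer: 15705395061750149/18456712517765160 ≈ 0.85093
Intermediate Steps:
295434/347189 + 1/((43743 - 1*172983)*(-411331)) = 295434*(1/347189) - 1/411331/(43743 - 172983) = 295434/347189 - 1/411331/(-129240) = 295434/347189 - 1/129240*(-1/411331) = 295434/347189 + 1/53160418440 = 15705395061750149/18456712517765160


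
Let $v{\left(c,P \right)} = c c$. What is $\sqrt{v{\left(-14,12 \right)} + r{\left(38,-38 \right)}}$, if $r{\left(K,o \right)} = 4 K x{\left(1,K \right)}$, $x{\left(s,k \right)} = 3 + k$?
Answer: $2 \sqrt{1607} \approx 80.175$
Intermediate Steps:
$v{\left(c,P \right)} = c^{2}$
$r{\left(K,o \right)} = 4 K \left(3 + K\right)$
$\sqrt{v{\left(-14,12 \right)} + r{\left(38,-38 \right)}} = \sqrt{\left(-14\right)^{2} + 4 \cdot 38 \left(3 + 38\right)} = \sqrt{196 + 4 \cdot 38 \cdot 41} = \sqrt{196 + 6232} = \sqrt{6428} = 2 \sqrt{1607}$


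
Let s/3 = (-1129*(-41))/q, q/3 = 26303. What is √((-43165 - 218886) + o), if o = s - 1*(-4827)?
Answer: 3*I*√19773182586961/26303 ≈ 507.17*I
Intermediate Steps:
q = 78909 (q = 3*26303 = 78909)
s = 46289/26303 (s = 3*(-1129*(-41)/78909) = 3*(46289*(1/78909)) = 3*(46289/78909) = 46289/26303 ≈ 1.7598)
o = 127010870/26303 (o = 46289/26303 - 1*(-4827) = 46289/26303 + 4827 = 127010870/26303 ≈ 4828.8)
√((-43165 - 218886) + o) = √((-43165 - 218886) + 127010870/26303) = √(-262051 + 127010870/26303) = √(-6765716583/26303) = 3*I*√19773182586961/26303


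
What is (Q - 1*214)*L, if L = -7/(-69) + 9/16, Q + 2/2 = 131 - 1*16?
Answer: -18325/276 ≈ -66.395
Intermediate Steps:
Q = 114 (Q = -1 + (131 - 1*16) = -1 + (131 - 16) = -1 + 115 = 114)
L = 733/1104 (L = -7*(-1/69) + 9*(1/16) = 7/69 + 9/16 = 733/1104 ≈ 0.66395)
(Q - 1*214)*L = (114 - 1*214)*(733/1104) = (114 - 214)*(733/1104) = -100*733/1104 = -18325/276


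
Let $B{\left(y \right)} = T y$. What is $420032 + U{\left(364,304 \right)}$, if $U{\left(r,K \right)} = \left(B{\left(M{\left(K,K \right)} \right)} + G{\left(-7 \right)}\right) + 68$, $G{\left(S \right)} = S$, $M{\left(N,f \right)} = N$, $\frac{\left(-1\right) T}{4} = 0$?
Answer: $420093$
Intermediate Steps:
$T = 0$ ($T = \left(-4\right) 0 = 0$)
$B{\left(y \right)} = 0$ ($B{\left(y \right)} = 0 y = 0$)
$U{\left(r,K \right)} = 61$ ($U{\left(r,K \right)} = \left(0 - 7\right) + 68 = -7 + 68 = 61$)
$420032 + U{\left(364,304 \right)} = 420032 + 61 = 420093$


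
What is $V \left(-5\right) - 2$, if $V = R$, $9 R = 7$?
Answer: $- \frac{53}{9} \approx -5.8889$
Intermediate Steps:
$R = \frac{7}{9}$ ($R = \frac{1}{9} \cdot 7 = \frac{7}{9} \approx 0.77778$)
$V = \frac{7}{9} \approx 0.77778$
$V \left(-5\right) - 2 = \frac{7}{9} \left(-5\right) - 2 = - \frac{35}{9} - 2 = - \frac{53}{9}$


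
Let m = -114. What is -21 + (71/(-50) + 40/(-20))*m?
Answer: 9222/25 ≈ 368.88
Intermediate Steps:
-21 + (71/(-50) + 40/(-20))*m = -21 + (71/(-50) + 40/(-20))*(-114) = -21 + (71*(-1/50) + 40*(-1/20))*(-114) = -21 + (-71/50 - 2)*(-114) = -21 - 171/50*(-114) = -21 + 9747/25 = 9222/25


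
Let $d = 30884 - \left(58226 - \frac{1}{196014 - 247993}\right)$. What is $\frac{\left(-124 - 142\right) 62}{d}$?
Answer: $\frac{857237668}{1421209819} \approx 0.60317$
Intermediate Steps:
$d = - \frac{1421209819}{51979}$ ($d = 30884 - \left(58226 - \frac{1}{-51979}\right) = 30884 - \left(58226 - - \frac{1}{51979}\right) = 30884 - \left(58226 + \frac{1}{51979}\right) = 30884 - \frac{3026529255}{51979} = - \frac{1421209819}{51979} \approx -27342.0$)
$\frac{\left(-124 - 142\right) 62}{d} = \frac{\left(-124 - 142\right) 62}{- \frac{1421209819}{51979}} = \left(-266\right) 62 \left(- \frac{51979}{1421209819}\right) = \left(-16492\right) \left(- \frac{51979}{1421209819}\right) = \frac{857237668}{1421209819}$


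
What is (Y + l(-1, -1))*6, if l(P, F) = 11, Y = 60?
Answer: 426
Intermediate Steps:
(Y + l(-1, -1))*6 = (60 + 11)*6 = 71*6 = 426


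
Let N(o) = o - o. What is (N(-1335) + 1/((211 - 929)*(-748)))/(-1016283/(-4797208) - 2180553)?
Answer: -599651/702249128924852553 ≈ -8.5390e-13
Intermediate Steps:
N(o) = 0
(N(-1335) + 1/((211 - 929)*(-748)))/(-1016283/(-4797208) - 2180553) = (0 + 1/((211 - 929)*(-748)))/(-1016283/(-4797208) - 2180553) = (0 + 1/(-718*(-748)))/(-1016283*(-1/4797208) - 2180553) = (0 + 1/537064)/(1016283/4797208 - 2180553) = (0 + 1/537064)/(-10460565279741/4797208) = (1/537064)*(-4797208/10460565279741) = -599651/702249128924852553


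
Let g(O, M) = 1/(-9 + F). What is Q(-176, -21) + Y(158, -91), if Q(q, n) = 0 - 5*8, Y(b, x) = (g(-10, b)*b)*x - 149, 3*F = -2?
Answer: 37653/29 ≈ 1298.4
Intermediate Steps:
F = -⅔ (F = (⅓)*(-2) = -⅔ ≈ -0.66667)
g(O, M) = -3/29 (g(O, M) = 1/(-9 - ⅔) = 1/(-29/3) = -3/29)
Y(b, x) = -149 - 3*b*x/29 (Y(b, x) = (-3*b/29)*x - 149 = -3*b*x/29 - 149 = -149 - 3*b*x/29)
Q(q, n) = -40 (Q(q, n) = 0 - 40 = -40)
Q(-176, -21) + Y(158, -91) = -40 + (-149 - 3/29*158*(-91)) = -40 + (-149 + 43134/29) = -40 + 38813/29 = 37653/29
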